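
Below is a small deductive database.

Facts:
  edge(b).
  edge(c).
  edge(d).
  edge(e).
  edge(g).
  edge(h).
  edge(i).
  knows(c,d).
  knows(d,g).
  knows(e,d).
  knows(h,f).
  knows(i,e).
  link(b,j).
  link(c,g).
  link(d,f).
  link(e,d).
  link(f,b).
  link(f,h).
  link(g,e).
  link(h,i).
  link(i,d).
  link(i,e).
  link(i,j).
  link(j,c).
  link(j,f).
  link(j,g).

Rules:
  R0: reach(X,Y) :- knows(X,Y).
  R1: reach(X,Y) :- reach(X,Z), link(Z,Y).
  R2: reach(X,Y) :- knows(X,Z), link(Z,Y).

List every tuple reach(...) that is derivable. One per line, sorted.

reach(c,b)
reach(c,c)
reach(c,d)
reach(c,e)
reach(c,f)
reach(c,g)
reach(c,h)
reach(c,i)
reach(c,j)
reach(d,b)
reach(d,c)
reach(d,d)
reach(d,e)
reach(d,f)
reach(d,g)
reach(d,h)
reach(d,i)
reach(d,j)
reach(e,b)
reach(e,c)
reach(e,d)
reach(e,e)
reach(e,f)
reach(e,g)
reach(e,h)
reach(e,i)
reach(e,j)
reach(h,b)
reach(h,c)
reach(h,d)
reach(h,e)
reach(h,f)
reach(h,g)
reach(h,h)
reach(h,i)
reach(h,j)
reach(i,b)
reach(i,c)
reach(i,d)
reach(i,e)
reach(i,f)
reach(i,g)
reach(i,h)
reach(i,i)
reach(i,j)

round 1: derive reach(c,d) via R0 from knows(c,d)
round 1: derive reach(d,g) via R0 from knows(d,g)
round 1: derive reach(e,d) via R0 from knows(e,d)
round 1: derive reach(h,f) via R0 from knows(h,f)
round 1: derive reach(i,e) via R0 from knows(i,e)
round 1: derive reach(c,f) via R2 from knows(c,d), link(d,f)
round 1: derive reach(d,e) via R2 from knows(d,g), link(g,e)
round 1: derive reach(e,f) via R2 from knows(e,d), link(d,f)
round 1: derive reach(h,b) via R2 from knows(h,f), link(f,b)
round 1: derive reach(h,h) via R2 from knows(h,f), link(f,h)
round 1: derive reach(i,d) via R2 from knows(i,e), link(e,d)
round 2: derive reach(c,b) via R1 from reach(c,f), link(f,b)
round 2: derive reach(c,h) via R1 from reach(c,f), link(f,h)
round 2: derive reach(d,d) via R1 from reach(d,e), link(e,d)
round 2: derive reach(e,b) via R1 from reach(e,f), link(f,b)
round 2: derive reach(e,h) via R1 from reach(e,f), link(f,h)
round 2: derive reach(h,i) via R1 from reach(h,h), link(h,i)
round 2: derive reach(h,j) via R1 from reach(h,b), link(b,j)
round 2: derive reach(i,f) via R1 from reach(i,d), link(d,f)
round 3: derive reach(c,i) via R1 from reach(c,h), link(h,i)
round 3: derive reach(c,j) via R1 from reach(c,b), link(b,j)
round 3: derive reach(d,f) via R1 from reach(d,d), link(d,f)
round 3: derive reach(e,i) via R1 from reach(e,h), link(h,i)
round 3: derive reach(e,j) via R1 from reach(e,b), link(b,j)
round 3: derive reach(h,c) via R1 from reach(h,j), link(j,c)
round 3: derive reach(h,d) via R1 from reach(h,i), link(i,d)
round 3: derive reach(h,e) via R1 from reach(h,i), link(i,e)
round 3: derive reach(h,g) via R1 from reach(h,j), link(j,g)
round 3: derive reach(i,b) via R1 from reach(i,f), link(f,b)
round 3: derive reach(i,h) via R1 from reach(i,f), link(f,h)
round 4: derive reach(c,c) via R1 from reach(c,j), link(j,c)
round 4: derive reach(c,e) via R1 from reach(c,i), link(i,e)
round 4: derive reach(c,g) via R1 from reach(c,j), link(j,g)
round 4: derive reach(d,b) via R1 from reach(d,f), link(f,b)
round 4: derive reach(d,h) via R1 from reach(d,f), link(f,h)
round 4: derive reach(e,c) via R1 from reach(e,j), link(j,c)
round 4: derive reach(e,e) via R1 from reach(e,i), link(i,e)
round 4: derive reach(e,g) via R1 from reach(e,j), link(j,g)
round 4: derive reach(i,i) via R1 from reach(i,h), link(h,i)
round 4: derive reach(i,j) via R1 from reach(i,b), link(b,j)
round 5: derive reach(d,i) via R1 from reach(d,h), link(h,i)
round 5: derive reach(d,j) via R1 from reach(d,b), link(b,j)
round 5: derive reach(i,c) via R1 from reach(i,j), link(j,c)
round 5: derive reach(i,g) via R1 from reach(i,j), link(j,g)
round 6: derive reach(d,c) via R1 from reach(d,j), link(j,c)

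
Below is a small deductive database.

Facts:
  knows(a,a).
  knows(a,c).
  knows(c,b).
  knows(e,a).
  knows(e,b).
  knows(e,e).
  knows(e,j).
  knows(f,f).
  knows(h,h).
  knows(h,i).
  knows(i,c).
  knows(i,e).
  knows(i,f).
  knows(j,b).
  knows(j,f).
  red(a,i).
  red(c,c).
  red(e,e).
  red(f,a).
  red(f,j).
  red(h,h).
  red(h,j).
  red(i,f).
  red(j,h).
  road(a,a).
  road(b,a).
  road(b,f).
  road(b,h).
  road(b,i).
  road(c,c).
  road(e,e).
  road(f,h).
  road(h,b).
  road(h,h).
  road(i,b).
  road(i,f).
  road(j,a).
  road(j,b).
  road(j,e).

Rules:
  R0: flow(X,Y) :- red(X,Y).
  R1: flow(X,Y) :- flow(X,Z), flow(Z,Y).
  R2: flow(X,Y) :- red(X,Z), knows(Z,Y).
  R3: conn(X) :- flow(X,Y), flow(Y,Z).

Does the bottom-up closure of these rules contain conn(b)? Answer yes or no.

round 1: derive flow(a,i) via R0 from red(a,i)
round 1: derive flow(c,c) via R0 from red(c,c)
round 1: derive flow(e,e) via R0 from red(e,e)
round 1: derive flow(f,a) via R0 from red(f,a)
round 1: derive flow(f,j) via R0 from red(f,j)
round 1: derive flow(h,h) via R0 from red(h,h)
round 1: derive flow(h,j) via R0 from red(h,j)
round 1: derive flow(i,f) via R0 from red(i,f)
round 1: derive flow(j,h) via R0 from red(j,h)
round 1: derive flow(a,c) via R2 from red(a,i), knows(i,c)
round 1: derive flow(a,e) via R2 from red(a,i), knows(i,e)
round 1: derive flow(a,f) via R2 from red(a,i), knows(i,f)
round 1: derive flow(c,b) via R2 from red(c,c), knows(c,b)
round 1: derive flow(e,a) via R2 from red(e,e), knows(e,a)
round 1: derive flow(e,b) via R2 from red(e,e), knows(e,b)
round 1: derive flow(e,j) via R2 from red(e,e), knows(e,j)
round 1: derive flow(f,b) via R2 from red(f,j), knows(j,b)
round 1: derive flow(f,c) via R2 from red(f,a), knows(a,c)
round 1: derive flow(f,f) via R2 from red(f,j), knows(j,f)
round 1: derive flow(h,b) via R2 from red(h,j), knows(j,b)
round 1: derive flow(h,f) via R2 from red(h,j), knows(j,f)
round 1: derive flow(h,i) via R2 from red(h,h), knows(h,i)
round 1: derive flow(j,i) via R2 from red(j,h), knows(h,i)
round 2: derive flow(a,a) via R1 from flow(a,e), flow(e,a)
round 2: derive flow(a,b) via R1 from flow(a,c), flow(c,b)
round 2: derive flow(a,j) via R1 from flow(a,e), flow(e,j)
round 2: derive flow(e,c) via R1 from flow(e,a), flow(a,c)
round 2: derive flow(e,f) via R1 from flow(e,a), flow(a,f)
round 2: derive flow(e,h) via R1 from flow(e,j), flow(j,h)
round 2: derive flow(e,i) via R1 from flow(e,a), flow(a,i)
round 2: derive flow(f,e) via R1 from flow(f,a), flow(a,e)
round 2: derive flow(f,h) via R1 from flow(f,j), flow(j,h)
round 2: derive flow(f,i) via R1 from flow(f,a), flow(a,i)
round 2: derive flow(h,a) via R1 from flow(h,f), flow(f,a)
round 2: derive flow(h,c) via R1 from flow(h,f), flow(f,c)
round 2: derive flow(i,a) via R1 from flow(i,f), flow(f,a)
round 2: derive flow(i,b) via R1 from flow(i,f), flow(f,b)
round 2: derive flow(i,c) via R1 from flow(i,f), flow(f,c)
round 2: derive flow(i,j) via R1 from flow(i,f), flow(f,j)
round 2: derive flow(j,b) via R1 from flow(j,h), flow(h,b)
round 2: derive flow(j,f) via R1 from flow(j,h), flow(h,f)
round 2: derive flow(j,j) via R1 from flow(j,h), flow(h,j)
round 2: derive conn(a) via R3 from flow(a,c), flow(c,b)
round 2: derive conn(c) via R3 from flow(c,c), flow(c,b)
round 2: derive conn(e) via R3 from flow(e,a), flow(a,c)
round 2: derive conn(f) via R3 from flow(f,a), flow(a,c)
round 2: derive conn(h) via R3 from flow(h,f), flow(f,a)
round 2: derive conn(i) via R3 from flow(i,f), flow(f,a)
round 2: derive conn(j) via R3 from flow(j,h), flow(h,b)
round 3: derive flow(a,h) via R1 from flow(a,e), flow(e,h)
round 3: derive flow(h,e) via R1 from flow(h,a), flow(a,e)
round 3: derive flow(i,e) via R1 from flow(i,a), flow(a,e)
round 3: derive flow(i,h) via R1 from flow(i,f), flow(f,h)
round 3: derive flow(i,i) via R1 from flow(i,a), flow(a,i)
round 3: derive flow(j,a) via R1 from flow(j,f), flow(f,a)
round 3: derive flow(j,c) via R1 from flow(j,f), flow(f,c)
round 3: derive flow(j,e) via R1 from flow(j,f), flow(f,e)

no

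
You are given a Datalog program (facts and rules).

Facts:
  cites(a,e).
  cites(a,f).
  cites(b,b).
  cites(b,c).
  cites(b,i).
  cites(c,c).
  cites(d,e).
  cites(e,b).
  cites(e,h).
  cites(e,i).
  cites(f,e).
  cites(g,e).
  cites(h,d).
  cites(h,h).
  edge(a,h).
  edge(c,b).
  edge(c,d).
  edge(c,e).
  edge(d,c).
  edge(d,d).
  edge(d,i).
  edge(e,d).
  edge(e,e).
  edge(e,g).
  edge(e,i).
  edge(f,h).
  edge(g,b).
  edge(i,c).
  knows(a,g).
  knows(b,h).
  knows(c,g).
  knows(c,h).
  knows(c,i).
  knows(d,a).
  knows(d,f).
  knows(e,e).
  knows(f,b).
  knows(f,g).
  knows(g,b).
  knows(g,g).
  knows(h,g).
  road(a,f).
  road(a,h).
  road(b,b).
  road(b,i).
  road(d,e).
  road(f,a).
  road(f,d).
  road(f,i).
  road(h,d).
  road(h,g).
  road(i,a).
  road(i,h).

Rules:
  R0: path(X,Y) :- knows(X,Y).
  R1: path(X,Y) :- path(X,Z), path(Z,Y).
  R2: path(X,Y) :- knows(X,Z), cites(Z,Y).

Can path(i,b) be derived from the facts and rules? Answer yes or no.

round 1: derive path(a,g) via R0 from knows(a,g)
round 1: derive path(b,h) via R0 from knows(b,h)
round 1: derive path(c,g) via R0 from knows(c,g)
round 1: derive path(c,h) via R0 from knows(c,h)
round 1: derive path(c,i) via R0 from knows(c,i)
round 1: derive path(d,a) via R0 from knows(d,a)
round 1: derive path(d,f) via R0 from knows(d,f)
round 1: derive path(e,e) via R0 from knows(e,e)
round 1: derive path(f,b) via R0 from knows(f,b)
round 1: derive path(f,g) via R0 from knows(f,g)
round 1: derive path(g,b) via R0 from knows(g,b)
round 1: derive path(g,g) via R0 from knows(g,g)
round 1: derive path(h,g) via R0 from knows(h,g)
round 1: derive path(a,e) via R2 from knows(a,g), cites(g,e)
round 1: derive path(b,d) via R2 from knows(b,h), cites(h,d)
round 1: derive path(c,d) via R2 from knows(c,h), cites(h,d)
round 1: derive path(c,e) via R2 from knows(c,g), cites(g,e)
round 1: derive path(d,e) via R2 from knows(d,a), cites(a,e)
round 1: derive path(e,b) via R2 from knows(e,e), cites(e,b)
round 1: derive path(e,h) via R2 from knows(e,e), cites(e,h)
round 1: derive path(e,i) via R2 from knows(e,e), cites(e,i)
round 1: derive path(f,c) via R2 from knows(f,b), cites(b,c)
round 1: derive path(f,e) via R2 from knows(f,g), cites(g,e)
round 1: derive path(f,i) via R2 from knows(f,b), cites(b,i)
round 1: derive path(g,c) via R2 from knows(g,b), cites(b,c)
round 1: derive path(g,e) via R2 from knows(g,g), cites(g,e)
round 1: derive path(g,i) via R2 from knows(g,b), cites(b,i)
round 1: derive path(h,e) via R2 from knows(h,g), cites(g,e)
round 2: derive path(a,b) via R1 from path(a,e), path(e,b)
round 2: derive path(a,c) via R1 from path(a,g), path(g,c)
round 2: derive path(a,h) via R1 from path(a,e), path(e,h)
round 2: derive path(a,i) via R1 from path(a,e), path(e,i)
round 2: derive path(b,a) via R1 from path(b,d), path(d,a)
round 2: derive path(b,e) via R1 from path(b,d), path(d,e)
round 2: derive path(b,f) via R1 from path(b,d), path(d,f)
round 2: derive path(b,g) via R1 from path(b,h), path(h,g)
round 2: derive path(c,a) via R1 from path(c,d), path(d,a)
round 2: derive path(c,b) via R1 from path(c,e), path(e,b)
round 2: derive path(c,c) via R1 from path(c,g), path(g,c)
round 2: derive path(c,f) via R1 from path(c,d), path(d,f)
round 2: derive path(d,b) via R1 from path(d,e), path(e,b)
round 2: derive path(d,c) via R1 from path(d,f), path(f,c)
round 2: derive path(d,g) via R1 from path(d,a), path(a,g)
round 2: derive path(d,h) via R1 from path(d,e), path(e,h)
round 2: derive path(d,i) via R1 from path(d,e), path(e,i)
round 2: derive path(e,d) via R1 from path(e,b), path(b,d)
round 2: derive path(e,g) via R1 from path(e,h), path(h,g)
round 2: derive path(f,d) via R1 from path(f,b), path(b,d)
round 2: derive path(f,h) via R1 from path(f,b), path(b,h)
round 2: derive path(g,d) via R1 from path(g,b), path(b,d)
round 2: derive path(g,h) via R1 from path(g,b), path(b,h)
round 2: derive path(h,b) via R1 from path(h,e), path(e,b)
round 2: derive path(h,c) via R1 from path(h,g), path(g,c)
round 2: derive path(h,h) via R1 from path(h,e), path(e,h)
round 2: derive path(h,i) via R1 from path(h,e), path(e,i)
round 3: derive path(a,a) via R1 from path(a,b), path(b,a)
round 3: derive path(a,d) via R1 from path(a,b), path(b,d)
round 3: derive path(a,f) via R1 from path(a,b), path(b,f)
round 3: derive path(b,b) via R1 from path(b,a), path(a,b)
round 3: derive path(b,c) via R1 from path(b,a), path(a,c)
round 3: derive path(b,i) via R1 from path(b,a), path(a,i)
round 3: derive path(d,d) via R1 from path(d,b), path(b,d)
round 3: derive path(e,a) via R1 from path(e,b), path(b,a)
round 3: derive path(e,c) via R1 from path(e,d), path(d,c)
round 3: derive path(e,f) via R1 from path(e,b), path(b,f)
round 3: derive path(f,a) via R1 from path(f,b), path(b,a)
round 3: derive path(f,f) via R1 from path(f,b), path(b,f)
round 3: derive path(g,a) via R1 from path(g,b), path(b,a)
round 3: derive path(g,f) via R1 from path(g,b), path(b,f)
round 3: derive path(h,a) via R1 from path(h,b), path(b,a)
round 3: derive path(h,d) via R1 from path(h,b), path(b,d)
round 3: derive path(h,f) via R1 from path(h,b), path(b,f)

no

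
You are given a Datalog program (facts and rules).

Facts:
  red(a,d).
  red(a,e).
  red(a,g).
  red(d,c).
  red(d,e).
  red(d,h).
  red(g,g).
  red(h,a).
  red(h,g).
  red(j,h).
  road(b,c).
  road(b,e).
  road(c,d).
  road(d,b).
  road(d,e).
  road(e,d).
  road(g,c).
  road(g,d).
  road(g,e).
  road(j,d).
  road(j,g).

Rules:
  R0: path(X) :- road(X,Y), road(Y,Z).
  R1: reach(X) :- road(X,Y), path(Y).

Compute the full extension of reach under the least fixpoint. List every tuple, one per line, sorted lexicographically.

round 1: derive path(b) via R0 from road(b,c), road(c,d)
round 1: derive path(c) via R0 from road(c,d), road(d,b)
round 1: derive path(d) via R0 from road(d,b), road(b,c)
round 1: derive path(e) via R0 from road(e,d), road(d,b)
round 1: derive path(g) via R0 from road(g,c), road(c,d)
round 1: derive path(j) via R0 from road(j,d), road(d,b)
round 2: derive reach(b) via R1 from road(b,c), path(c)
round 2: derive reach(c) via R1 from road(c,d), path(d)
round 2: derive reach(d) via R1 from road(d,b), path(b)
round 2: derive reach(e) via R1 from road(e,d), path(d)
round 2: derive reach(g) via R1 from road(g,c), path(c)
round 2: derive reach(j) via R1 from road(j,d), path(d)

reach(b)
reach(c)
reach(d)
reach(e)
reach(g)
reach(j)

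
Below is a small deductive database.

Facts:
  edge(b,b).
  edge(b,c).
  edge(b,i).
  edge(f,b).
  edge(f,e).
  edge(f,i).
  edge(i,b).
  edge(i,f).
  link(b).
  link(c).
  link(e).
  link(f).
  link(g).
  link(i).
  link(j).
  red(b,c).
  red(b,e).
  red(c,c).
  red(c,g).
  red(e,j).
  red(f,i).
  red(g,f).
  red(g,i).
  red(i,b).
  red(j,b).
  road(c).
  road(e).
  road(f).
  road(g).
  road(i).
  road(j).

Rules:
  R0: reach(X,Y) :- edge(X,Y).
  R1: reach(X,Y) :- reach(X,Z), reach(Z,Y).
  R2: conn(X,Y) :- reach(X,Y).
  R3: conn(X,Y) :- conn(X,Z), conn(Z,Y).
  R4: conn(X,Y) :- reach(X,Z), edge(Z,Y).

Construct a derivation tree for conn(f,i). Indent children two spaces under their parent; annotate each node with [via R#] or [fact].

round 1: derive reach(b,b) via R0 from edge(b,b)
round 1: derive reach(b,c) via R0 from edge(b,c)
round 1: derive reach(b,i) via R0 from edge(b,i)
round 1: derive reach(f,b) via R0 from edge(f,b)
round 1: derive reach(f,e) via R0 from edge(f,e)
round 1: derive reach(f,i) via R0 from edge(f,i)
round 1: derive reach(i,b) via R0 from edge(i,b)
round 1: derive reach(i,f) via R0 from edge(i,f)
round 2: derive reach(b,f) via R1 from reach(b,i), reach(i,f)
round 2: derive reach(f,c) via R1 from reach(f,b), reach(b,c)
round 2: derive reach(f,f) via R1 from reach(f,i), reach(i,f)
round 2: derive reach(i,c) via R1 from reach(i,b), reach(b,c)
round 2: derive reach(i,e) via R1 from reach(i,f), reach(f,e)
round 2: derive reach(i,i) via R1 from reach(i,b), reach(b,i)
round 2: derive conn(b,b) via R2 from reach(b,b)
round 2: derive conn(b,c) via R2 from reach(b,c)
round 2: derive conn(b,i) via R2 from reach(b,i)
round 2: derive conn(f,b) via R2 from reach(f,b)
round 2: derive conn(f,e) via R2 from reach(f,e)
round 2: derive conn(f,i) via R2 from reach(f,i)
round 2: derive conn(i,b) via R2 from reach(i,b)
round 2: derive conn(i,f) via R2 from reach(i,f)
round 2: derive conn(b,f) via R4 from reach(b,i), edge(i,f)
round 2: derive conn(f,c) via R4 from reach(f,b), edge(b,c)
round 2: derive conn(f,f) via R4 from reach(f,i), edge(i,f)
round 2: derive conn(i,c) via R4 from reach(i,b), edge(b,c)
round 2: derive conn(i,e) via R4 from reach(i,f), edge(f,e)
round 2: derive conn(i,i) via R4 from reach(i,b), edge(b,i)
round 3: derive reach(b,e) via R1 from reach(b,f), reach(f,e)
round 3: derive conn(b,e) via R3 from conn(b,f), conn(f,e)

conn(f,i)  [via R2]
  reach(f,i)  [via R0]
    edge(f,i)  [fact]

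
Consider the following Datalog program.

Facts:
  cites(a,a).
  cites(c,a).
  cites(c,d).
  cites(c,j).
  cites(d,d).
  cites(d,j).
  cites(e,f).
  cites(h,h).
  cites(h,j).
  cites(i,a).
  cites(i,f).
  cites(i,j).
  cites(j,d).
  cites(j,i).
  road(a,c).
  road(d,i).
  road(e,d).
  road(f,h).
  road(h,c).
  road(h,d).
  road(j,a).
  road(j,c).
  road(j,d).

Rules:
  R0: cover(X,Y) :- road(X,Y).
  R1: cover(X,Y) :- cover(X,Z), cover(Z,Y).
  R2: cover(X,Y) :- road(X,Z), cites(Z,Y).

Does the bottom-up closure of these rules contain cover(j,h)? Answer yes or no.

round 1: derive cover(a,c) via R0 from road(a,c)
round 1: derive cover(d,i) via R0 from road(d,i)
round 1: derive cover(e,d) via R0 from road(e,d)
round 1: derive cover(f,h) via R0 from road(f,h)
round 1: derive cover(h,c) via R0 from road(h,c)
round 1: derive cover(h,d) via R0 from road(h,d)
round 1: derive cover(j,a) via R0 from road(j,a)
round 1: derive cover(j,c) via R0 from road(j,c)
round 1: derive cover(j,d) via R0 from road(j,d)
round 1: derive cover(a,a) via R2 from road(a,c), cites(c,a)
round 1: derive cover(a,d) via R2 from road(a,c), cites(c,d)
round 1: derive cover(a,j) via R2 from road(a,c), cites(c,j)
round 1: derive cover(d,a) via R2 from road(d,i), cites(i,a)
round 1: derive cover(d,f) via R2 from road(d,i), cites(i,f)
round 1: derive cover(d,j) via R2 from road(d,i), cites(i,j)
round 1: derive cover(e,j) via R2 from road(e,d), cites(d,j)
round 1: derive cover(f,j) via R2 from road(f,h), cites(h,j)
round 1: derive cover(h,a) via R2 from road(h,c), cites(c,a)
round 1: derive cover(h,j) via R2 from road(h,c), cites(c,j)
round 1: derive cover(j,j) via R2 from road(j,c), cites(c,j)
round 2: derive cover(a,f) via R1 from cover(a,d), cover(d,f)
round 2: derive cover(a,i) via R1 from cover(a,d), cover(d,i)
round 2: derive cover(d,c) via R1 from cover(d,a), cover(a,c)
round 2: derive cover(d,d) via R1 from cover(d,a), cover(a,d)
round 2: derive cover(d,h) via R1 from cover(d,f), cover(f,h)
round 2: derive cover(e,a) via R1 from cover(e,d), cover(d,a)
round 2: derive cover(e,c) via R1 from cover(e,j), cover(j,c)
round 2: derive cover(e,f) via R1 from cover(e,d), cover(d,f)
round 2: derive cover(e,i) via R1 from cover(e,d), cover(d,i)
round 2: derive cover(f,a) via R1 from cover(f,h), cover(h,a)
round 2: derive cover(f,c) via R1 from cover(f,h), cover(h,c)
round 2: derive cover(f,d) via R1 from cover(f,h), cover(h,d)
round 2: derive cover(h,f) via R1 from cover(h,d), cover(d,f)
round 2: derive cover(h,i) via R1 from cover(h,d), cover(d,i)
round 2: derive cover(j,f) via R1 from cover(j,d), cover(d,f)
round 2: derive cover(j,i) via R1 from cover(j,d), cover(d,i)
round 3: derive cover(a,h) via R1 from cover(a,d), cover(d,h)
round 3: derive cover(e,h) via R1 from cover(e,d), cover(d,h)
round 3: derive cover(f,f) via R1 from cover(f,a), cover(a,f)
round 3: derive cover(f,i) via R1 from cover(f,a), cover(a,i)
round 3: derive cover(h,h) via R1 from cover(h,d), cover(d,h)
round 3: derive cover(j,h) via R1 from cover(j,d), cover(d,h)

yes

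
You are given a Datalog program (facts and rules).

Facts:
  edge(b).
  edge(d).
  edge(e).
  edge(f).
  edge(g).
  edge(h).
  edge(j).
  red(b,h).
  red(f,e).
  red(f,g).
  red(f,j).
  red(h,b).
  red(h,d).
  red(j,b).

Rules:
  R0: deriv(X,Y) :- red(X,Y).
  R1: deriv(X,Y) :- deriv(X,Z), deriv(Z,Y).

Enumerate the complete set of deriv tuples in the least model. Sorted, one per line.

deriv(b,b)
deriv(b,d)
deriv(b,h)
deriv(f,b)
deriv(f,d)
deriv(f,e)
deriv(f,g)
deriv(f,h)
deriv(f,j)
deriv(h,b)
deriv(h,d)
deriv(h,h)
deriv(j,b)
deriv(j,d)
deriv(j,h)

round 1: derive deriv(b,h) via R0 from red(b,h)
round 1: derive deriv(f,e) via R0 from red(f,e)
round 1: derive deriv(f,g) via R0 from red(f,g)
round 1: derive deriv(f,j) via R0 from red(f,j)
round 1: derive deriv(h,b) via R0 from red(h,b)
round 1: derive deriv(h,d) via R0 from red(h,d)
round 1: derive deriv(j,b) via R0 from red(j,b)
round 2: derive deriv(b,b) via R1 from deriv(b,h), deriv(h,b)
round 2: derive deriv(b,d) via R1 from deriv(b,h), deriv(h,d)
round 2: derive deriv(f,b) via R1 from deriv(f,j), deriv(j,b)
round 2: derive deriv(h,h) via R1 from deriv(h,b), deriv(b,h)
round 2: derive deriv(j,h) via R1 from deriv(j,b), deriv(b,h)
round 3: derive deriv(f,d) via R1 from deriv(f,b), deriv(b,d)
round 3: derive deriv(f,h) via R1 from deriv(f,b), deriv(b,h)
round 3: derive deriv(j,d) via R1 from deriv(j,b), deriv(b,d)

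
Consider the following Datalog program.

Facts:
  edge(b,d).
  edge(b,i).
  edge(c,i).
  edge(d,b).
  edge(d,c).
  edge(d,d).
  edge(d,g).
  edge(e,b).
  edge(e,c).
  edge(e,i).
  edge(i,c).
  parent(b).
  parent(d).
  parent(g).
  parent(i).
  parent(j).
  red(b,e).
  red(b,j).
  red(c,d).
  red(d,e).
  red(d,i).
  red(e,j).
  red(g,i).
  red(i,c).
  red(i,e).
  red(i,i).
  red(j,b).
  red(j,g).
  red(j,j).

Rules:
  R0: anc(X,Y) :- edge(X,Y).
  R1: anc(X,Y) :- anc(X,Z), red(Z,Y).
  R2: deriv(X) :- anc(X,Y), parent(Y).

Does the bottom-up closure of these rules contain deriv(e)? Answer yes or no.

yes

round 1: derive anc(b,d) via R0 from edge(b,d)
round 1: derive anc(b,i) via R0 from edge(b,i)
round 1: derive anc(c,i) via R0 from edge(c,i)
round 1: derive anc(d,b) via R0 from edge(d,b)
round 1: derive anc(d,c) via R0 from edge(d,c)
round 1: derive anc(d,d) via R0 from edge(d,d)
round 1: derive anc(d,g) via R0 from edge(d,g)
round 1: derive anc(e,b) via R0 from edge(e,b)
round 1: derive anc(e,c) via R0 from edge(e,c)
round 1: derive anc(e,i) via R0 from edge(e,i)
round 1: derive anc(i,c) via R0 from edge(i,c)
round 2: derive anc(b,c) via R1 from anc(b,i), red(i,c)
round 2: derive anc(b,e) via R1 from anc(b,d), red(d,e)
round 2: derive anc(c,c) via R1 from anc(c,i), red(i,c)
round 2: derive anc(c,e) via R1 from anc(c,i), red(i,e)
round 2: derive anc(d,e) via R1 from anc(d,b), red(b,e)
round 2: derive anc(d,i) via R1 from anc(d,d), red(d,i)
round 2: derive anc(d,j) via R1 from anc(d,b), red(b,j)
round 2: derive anc(e,d) via R1 from anc(e,c), red(c,d)
round 2: derive anc(e,e) via R1 from anc(e,b), red(b,e)
round 2: derive anc(e,j) via R1 from anc(e,b), red(b,j)
round 2: derive anc(i,d) via R1 from anc(i,c), red(c,d)
round 2: derive deriv(b) via R2 from anc(b,d), parent(d)
round 2: derive deriv(c) via R2 from anc(c,i), parent(i)
round 2: derive deriv(d) via R2 from anc(d,b), parent(b)
round 2: derive deriv(e) via R2 from anc(e,b), parent(b)
round 3: derive anc(b,j) via R1 from anc(b,e), red(e,j)
round 3: derive anc(c,d) via R1 from anc(c,c), red(c,d)
round 3: derive anc(c,j) via R1 from anc(c,e), red(e,j)
round 3: derive anc(e,g) via R1 from anc(e,j), red(j,g)
round 3: derive anc(i,e) via R1 from anc(i,d), red(d,e)
round 3: derive anc(i,i) via R1 from anc(i,d), red(d,i)
round 3: derive deriv(i) via R2 from anc(i,d), parent(d)
round 4: derive anc(b,b) via R1 from anc(b,j), red(j,b)
round 4: derive anc(b,g) via R1 from anc(b,j), red(j,g)
round 4: derive anc(c,b) via R1 from anc(c,j), red(j,b)
round 4: derive anc(c,g) via R1 from anc(c,j), red(j,g)
round 4: derive anc(i,j) via R1 from anc(i,e), red(e,j)
round 5: derive anc(i,b) via R1 from anc(i,j), red(j,b)
round 5: derive anc(i,g) via R1 from anc(i,j), red(j,g)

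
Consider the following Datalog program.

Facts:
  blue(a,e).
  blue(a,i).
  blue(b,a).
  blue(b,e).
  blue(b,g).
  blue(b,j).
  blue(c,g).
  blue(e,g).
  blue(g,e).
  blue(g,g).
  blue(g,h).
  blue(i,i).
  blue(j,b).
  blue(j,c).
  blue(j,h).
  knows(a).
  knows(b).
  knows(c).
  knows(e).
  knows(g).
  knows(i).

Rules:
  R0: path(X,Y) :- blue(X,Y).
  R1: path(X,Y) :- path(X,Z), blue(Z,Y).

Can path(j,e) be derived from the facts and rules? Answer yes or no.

round 1: derive path(a,e) via R0 from blue(a,e)
round 1: derive path(a,i) via R0 from blue(a,i)
round 1: derive path(b,a) via R0 from blue(b,a)
round 1: derive path(b,e) via R0 from blue(b,e)
round 1: derive path(b,g) via R0 from blue(b,g)
round 1: derive path(b,j) via R0 from blue(b,j)
round 1: derive path(c,g) via R0 from blue(c,g)
round 1: derive path(e,g) via R0 from blue(e,g)
round 1: derive path(g,e) via R0 from blue(g,e)
round 1: derive path(g,g) via R0 from blue(g,g)
round 1: derive path(g,h) via R0 from blue(g,h)
round 1: derive path(i,i) via R0 from blue(i,i)
round 1: derive path(j,b) via R0 from blue(j,b)
round 1: derive path(j,c) via R0 from blue(j,c)
round 1: derive path(j,h) via R0 from blue(j,h)
round 2: derive path(a,g) via R1 from path(a,e), blue(e,g)
round 2: derive path(b,b) via R1 from path(b,j), blue(j,b)
round 2: derive path(b,c) via R1 from path(b,j), blue(j,c)
round 2: derive path(b,h) via R1 from path(b,g), blue(g,h)
round 2: derive path(b,i) via R1 from path(b,a), blue(a,i)
round 2: derive path(c,e) via R1 from path(c,g), blue(g,e)
round 2: derive path(c,h) via R1 from path(c,g), blue(g,h)
round 2: derive path(e,e) via R1 from path(e,g), blue(g,e)
round 2: derive path(e,h) via R1 from path(e,g), blue(g,h)
round 2: derive path(j,a) via R1 from path(j,b), blue(b,a)
round 2: derive path(j,e) via R1 from path(j,b), blue(b,e)
round 2: derive path(j,g) via R1 from path(j,b), blue(b,g)
round 2: derive path(j,j) via R1 from path(j,b), blue(b,j)
round 3: derive path(a,h) via R1 from path(a,g), blue(g,h)
round 3: derive path(j,i) via R1 from path(j,a), blue(a,i)

yes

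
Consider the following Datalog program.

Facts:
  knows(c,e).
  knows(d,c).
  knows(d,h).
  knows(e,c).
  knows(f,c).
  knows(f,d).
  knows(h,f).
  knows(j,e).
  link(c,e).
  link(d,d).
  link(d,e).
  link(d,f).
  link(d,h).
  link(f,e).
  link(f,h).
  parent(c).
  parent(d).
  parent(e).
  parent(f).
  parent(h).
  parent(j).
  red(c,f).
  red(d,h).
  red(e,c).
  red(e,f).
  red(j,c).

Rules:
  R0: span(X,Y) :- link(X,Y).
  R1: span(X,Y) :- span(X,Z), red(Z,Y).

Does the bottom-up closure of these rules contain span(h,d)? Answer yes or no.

no

round 1: derive span(c,e) via R0 from link(c,e)
round 1: derive span(d,d) via R0 from link(d,d)
round 1: derive span(d,e) via R0 from link(d,e)
round 1: derive span(d,f) via R0 from link(d,f)
round 1: derive span(d,h) via R0 from link(d,h)
round 1: derive span(f,e) via R0 from link(f,e)
round 1: derive span(f,h) via R0 from link(f,h)
round 2: derive span(c,c) via R1 from span(c,e), red(e,c)
round 2: derive span(c,f) via R1 from span(c,e), red(e,f)
round 2: derive span(d,c) via R1 from span(d,e), red(e,c)
round 2: derive span(f,c) via R1 from span(f,e), red(e,c)
round 2: derive span(f,f) via R1 from span(f,e), red(e,f)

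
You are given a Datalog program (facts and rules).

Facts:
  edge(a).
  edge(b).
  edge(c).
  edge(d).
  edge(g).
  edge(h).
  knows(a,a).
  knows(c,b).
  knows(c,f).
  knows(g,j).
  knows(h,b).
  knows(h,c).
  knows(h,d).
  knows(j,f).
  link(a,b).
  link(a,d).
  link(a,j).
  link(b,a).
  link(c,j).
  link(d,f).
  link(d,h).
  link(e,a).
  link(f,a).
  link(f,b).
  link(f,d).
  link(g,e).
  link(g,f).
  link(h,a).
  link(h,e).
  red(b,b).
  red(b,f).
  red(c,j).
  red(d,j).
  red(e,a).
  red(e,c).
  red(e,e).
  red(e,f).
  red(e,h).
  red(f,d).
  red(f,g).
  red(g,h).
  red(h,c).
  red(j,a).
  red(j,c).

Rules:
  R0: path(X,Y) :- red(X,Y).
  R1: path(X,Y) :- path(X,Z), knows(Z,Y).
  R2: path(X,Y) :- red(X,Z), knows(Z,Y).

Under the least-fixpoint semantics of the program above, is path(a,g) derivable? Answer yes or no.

no

round 1: derive path(b,b) via R0 from red(b,b)
round 1: derive path(b,f) via R0 from red(b,f)
round 1: derive path(c,j) via R0 from red(c,j)
round 1: derive path(d,j) via R0 from red(d,j)
round 1: derive path(e,a) via R0 from red(e,a)
round 1: derive path(e,c) via R0 from red(e,c)
round 1: derive path(e,e) via R0 from red(e,e)
round 1: derive path(e,f) via R0 from red(e,f)
round 1: derive path(e,h) via R0 from red(e,h)
round 1: derive path(f,d) via R0 from red(f,d)
round 1: derive path(f,g) via R0 from red(f,g)
round 1: derive path(g,h) via R0 from red(g,h)
round 1: derive path(h,c) via R0 from red(h,c)
round 1: derive path(j,a) via R0 from red(j,a)
round 1: derive path(j,c) via R0 from red(j,c)
round 1: derive path(c,f) via R2 from red(c,j), knows(j,f)
round 1: derive path(d,f) via R2 from red(d,j), knows(j,f)
round 1: derive path(e,b) via R2 from red(e,c), knows(c,b)
round 1: derive path(e,d) via R2 from red(e,h), knows(h,d)
round 1: derive path(f,j) via R2 from red(f,g), knows(g,j)
round 1: derive path(g,b) via R2 from red(g,h), knows(h,b)
round 1: derive path(g,c) via R2 from red(g,h), knows(h,c)
round 1: derive path(g,d) via R2 from red(g,h), knows(h,d)
round 1: derive path(h,b) via R2 from red(h,c), knows(c,b)
round 1: derive path(h,f) via R2 from red(h,c), knows(c,f)
round 1: derive path(j,b) via R2 from red(j,c), knows(c,b)
round 1: derive path(j,f) via R2 from red(j,c), knows(c,f)
round 2: derive path(f,f) via R1 from path(f,j), knows(j,f)
round 2: derive path(g,f) via R1 from path(g,c), knows(c,f)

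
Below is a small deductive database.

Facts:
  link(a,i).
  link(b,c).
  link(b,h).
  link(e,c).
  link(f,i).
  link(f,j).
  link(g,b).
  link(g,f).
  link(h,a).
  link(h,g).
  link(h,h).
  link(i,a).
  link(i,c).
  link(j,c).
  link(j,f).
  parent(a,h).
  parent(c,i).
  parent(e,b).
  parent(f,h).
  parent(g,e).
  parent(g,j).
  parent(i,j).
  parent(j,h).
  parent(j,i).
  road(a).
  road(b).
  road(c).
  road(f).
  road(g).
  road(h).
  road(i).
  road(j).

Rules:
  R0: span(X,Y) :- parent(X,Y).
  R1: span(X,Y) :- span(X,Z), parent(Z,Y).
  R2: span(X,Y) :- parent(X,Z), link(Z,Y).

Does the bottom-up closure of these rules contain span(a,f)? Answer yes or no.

round 1: derive span(a,h) via R0 from parent(a,h)
round 1: derive span(c,i) via R0 from parent(c,i)
round 1: derive span(e,b) via R0 from parent(e,b)
round 1: derive span(f,h) via R0 from parent(f,h)
round 1: derive span(g,e) via R0 from parent(g,e)
round 1: derive span(g,j) via R0 from parent(g,j)
round 1: derive span(i,j) via R0 from parent(i,j)
round 1: derive span(j,h) via R0 from parent(j,h)
round 1: derive span(j,i) via R0 from parent(j,i)
round 1: derive span(a,a) via R2 from parent(a,h), link(h,a)
round 1: derive span(a,g) via R2 from parent(a,h), link(h,g)
round 1: derive span(c,a) via R2 from parent(c,i), link(i,a)
round 1: derive span(c,c) via R2 from parent(c,i), link(i,c)
round 1: derive span(e,c) via R2 from parent(e,b), link(b,c)
round 1: derive span(e,h) via R2 from parent(e,b), link(b,h)
round 1: derive span(f,a) via R2 from parent(f,h), link(h,a)
round 1: derive span(f,g) via R2 from parent(f,h), link(h,g)
round 1: derive span(g,c) via R2 from parent(g,e), link(e,c)
round 1: derive span(g,f) via R2 from parent(g,j), link(j,f)
round 1: derive span(i,c) via R2 from parent(i,j), link(j,c)
round 1: derive span(i,f) via R2 from parent(i,j), link(j,f)
round 1: derive span(j,a) via R2 from parent(j,h), link(h,a)
round 1: derive span(j,c) via R2 from parent(j,i), link(i,c)
round 1: derive span(j,g) via R2 from parent(j,h), link(h,g)
round 2: derive span(a,e) via R1 from span(a,g), parent(g,e)
round 2: derive span(a,j) via R1 from span(a,g), parent(g,j)
round 2: derive span(c,h) via R1 from span(c,a), parent(a,h)
round 2: derive span(c,j) via R1 from span(c,i), parent(i,j)
round 2: derive span(e,i) via R1 from span(e,c), parent(c,i)
round 2: derive span(f,e) via R1 from span(f,g), parent(g,e)
round 2: derive span(f,j) via R1 from span(f,g), parent(g,j)
round 2: derive span(g,b) via R1 from span(g,e), parent(e,b)
round 2: derive span(g,h) via R1 from span(g,f), parent(f,h)
round 2: derive span(g,i) via R1 from span(g,c), parent(c,i)
round 2: derive span(i,h) via R1 from span(i,f), parent(f,h)
round 2: derive span(i,i) via R1 from span(i,c), parent(c,i)
round 2: derive span(j,e) via R1 from span(j,g), parent(g,e)
round 2: derive span(j,j) via R1 from span(j,g), parent(g,j)
round 3: derive span(a,b) via R1 from span(a,e), parent(e,b)
round 3: derive span(a,i) via R1 from span(a,j), parent(j,i)
round 3: derive span(e,j) via R1 from span(e,i), parent(i,j)
round 3: derive span(f,b) via R1 from span(f,e), parent(e,b)
round 3: derive span(f,i) via R1 from span(f,j), parent(j,i)
round 3: derive span(j,b) via R1 from span(j,e), parent(e,b)

no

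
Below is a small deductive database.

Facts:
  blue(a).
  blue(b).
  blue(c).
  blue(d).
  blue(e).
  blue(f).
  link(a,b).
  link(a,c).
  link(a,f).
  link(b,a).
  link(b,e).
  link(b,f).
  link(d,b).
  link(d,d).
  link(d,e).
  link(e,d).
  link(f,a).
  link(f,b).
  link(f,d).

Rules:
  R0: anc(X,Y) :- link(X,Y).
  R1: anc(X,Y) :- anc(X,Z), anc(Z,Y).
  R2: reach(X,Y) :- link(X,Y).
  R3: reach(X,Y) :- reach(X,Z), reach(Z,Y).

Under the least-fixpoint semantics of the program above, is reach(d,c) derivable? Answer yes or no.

round 1: derive reach(a,b) via R2 from link(a,b)
round 1: derive reach(a,c) via R2 from link(a,c)
round 1: derive reach(a,f) via R2 from link(a,f)
round 1: derive reach(b,a) via R2 from link(b,a)
round 1: derive reach(b,e) via R2 from link(b,e)
round 1: derive reach(b,f) via R2 from link(b,f)
round 1: derive reach(d,b) via R2 from link(d,b)
round 1: derive reach(d,d) via R2 from link(d,d)
round 1: derive reach(d,e) via R2 from link(d,e)
round 1: derive reach(e,d) via R2 from link(e,d)
round 1: derive reach(f,a) via R2 from link(f,a)
round 1: derive reach(f,b) via R2 from link(f,b)
round 1: derive reach(f,d) via R2 from link(f,d)
round 2: derive reach(a,a) via R3 from reach(a,b), reach(b,a)
round 2: derive reach(a,d) via R3 from reach(a,f), reach(f,d)
round 2: derive reach(a,e) via R3 from reach(a,b), reach(b,e)
round 2: derive reach(b,b) via R3 from reach(b,a), reach(a,b)
round 2: derive reach(b,c) via R3 from reach(b,a), reach(a,c)
round 2: derive reach(b,d) via R3 from reach(b,e), reach(e,d)
round 2: derive reach(d,a) via R3 from reach(d,b), reach(b,a)
round 2: derive reach(d,f) via R3 from reach(d,b), reach(b,f)
round 2: derive reach(e,b) via R3 from reach(e,d), reach(d,b)
round 2: derive reach(e,e) via R3 from reach(e,d), reach(d,e)
round 2: derive reach(f,c) via R3 from reach(f,a), reach(a,c)
round 2: derive reach(f,e) via R3 from reach(f,b), reach(b,e)
round 2: derive reach(f,f) via R3 from reach(f,a), reach(a,f)
round 3: derive reach(d,c) via R3 from reach(d,a), reach(a,c)
round 3: derive reach(e,a) via R3 from reach(e,b), reach(b,a)
round 3: derive reach(e,c) via R3 from reach(e,b), reach(b,c)
round 3: derive reach(e,f) via R3 from reach(e,b), reach(b,f)

yes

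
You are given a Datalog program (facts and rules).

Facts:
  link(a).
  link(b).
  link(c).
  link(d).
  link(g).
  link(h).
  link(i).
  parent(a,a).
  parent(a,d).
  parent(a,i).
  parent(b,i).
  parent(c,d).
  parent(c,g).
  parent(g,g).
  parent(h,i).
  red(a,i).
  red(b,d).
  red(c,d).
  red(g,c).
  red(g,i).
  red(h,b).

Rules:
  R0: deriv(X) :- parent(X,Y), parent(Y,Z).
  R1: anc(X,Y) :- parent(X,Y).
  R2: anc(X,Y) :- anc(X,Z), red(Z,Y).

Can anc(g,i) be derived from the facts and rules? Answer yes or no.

round 1: derive anc(a,a) via R1 from parent(a,a)
round 1: derive anc(a,d) via R1 from parent(a,d)
round 1: derive anc(a,i) via R1 from parent(a,i)
round 1: derive anc(b,i) via R1 from parent(b,i)
round 1: derive anc(c,d) via R1 from parent(c,d)
round 1: derive anc(c,g) via R1 from parent(c,g)
round 1: derive anc(g,g) via R1 from parent(g,g)
round 1: derive anc(h,i) via R1 from parent(h,i)
round 2: derive anc(c,c) via R2 from anc(c,g), red(g,c)
round 2: derive anc(c,i) via R2 from anc(c,g), red(g,i)
round 2: derive anc(g,c) via R2 from anc(g,g), red(g,c)
round 2: derive anc(g,i) via R2 from anc(g,g), red(g,i)
round 3: derive anc(g,d) via R2 from anc(g,c), red(c,d)

yes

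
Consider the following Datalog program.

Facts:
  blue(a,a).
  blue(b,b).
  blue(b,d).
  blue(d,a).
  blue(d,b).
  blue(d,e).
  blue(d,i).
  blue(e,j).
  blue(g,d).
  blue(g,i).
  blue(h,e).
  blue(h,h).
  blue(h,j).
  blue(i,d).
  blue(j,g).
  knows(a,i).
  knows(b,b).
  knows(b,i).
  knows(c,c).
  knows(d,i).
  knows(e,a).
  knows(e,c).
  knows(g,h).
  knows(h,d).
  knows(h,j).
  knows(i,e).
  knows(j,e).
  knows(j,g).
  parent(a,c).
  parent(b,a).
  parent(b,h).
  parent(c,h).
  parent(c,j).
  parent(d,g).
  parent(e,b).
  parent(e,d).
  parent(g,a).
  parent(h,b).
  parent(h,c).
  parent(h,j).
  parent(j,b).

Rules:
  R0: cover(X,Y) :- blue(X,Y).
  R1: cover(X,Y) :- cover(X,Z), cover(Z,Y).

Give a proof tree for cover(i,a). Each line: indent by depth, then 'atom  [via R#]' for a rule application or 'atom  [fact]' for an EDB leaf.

round 1: derive cover(a,a) via R0 from blue(a,a)
round 1: derive cover(b,b) via R0 from blue(b,b)
round 1: derive cover(b,d) via R0 from blue(b,d)
round 1: derive cover(d,a) via R0 from blue(d,a)
round 1: derive cover(d,b) via R0 from blue(d,b)
round 1: derive cover(d,e) via R0 from blue(d,e)
round 1: derive cover(d,i) via R0 from blue(d,i)
round 1: derive cover(e,j) via R0 from blue(e,j)
round 1: derive cover(g,d) via R0 from blue(g,d)
round 1: derive cover(g,i) via R0 from blue(g,i)
round 1: derive cover(h,e) via R0 from blue(h,e)
round 1: derive cover(h,h) via R0 from blue(h,h)
round 1: derive cover(h,j) via R0 from blue(h,j)
round 1: derive cover(i,d) via R0 from blue(i,d)
round 1: derive cover(j,g) via R0 from blue(j,g)
round 2: derive cover(b,a) via R1 from cover(b,d), cover(d,a)
round 2: derive cover(b,e) via R1 from cover(b,d), cover(d,e)
round 2: derive cover(b,i) via R1 from cover(b,d), cover(d,i)
round 2: derive cover(d,d) via R1 from cover(d,b), cover(b,d)
round 2: derive cover(d,j) via R1 from cover(d,e), cover(e,j)
round 2: derive cover(e,g) via R1 from cover(e,j), cover(j,g)
round 2: derive cover(g,a) via R1 from cover(g,d), cover(d,a)
round 2: derive cover(g,b) via R1 from cover(g,d), cover(d,b)
round 2: derive cover(g,e) via R1 from cover(g,d), cover(d,e)
round 2: derive cover(h,g) via R1 from cover(h,j), cover(j,g)
round 2: derive cover(i,a) via R1 from cover(i,d), cover(d,a)
round 2: derive cover(i,b) via R1 from cover(i,d), cover(d,b)
round 2: derive cover(i,e) via R1 from cover(i,d), cover(d,e)
round 2: derive cover(i,i) via R1 from cover(i,d), cover(d,i)
round 2: derive cover(j,d) via R1 from cover(j,g), cover(g,d)
round 2: derive cover(j,i) via R1 from cover(j,g), cover(g,i)
round 3: derive cover(b,g) via R1 from cover(b,e), cover(e,g)
round 3: derive cover(b,j) via R1 from cover(b,d), cover(d,j)
round 3: derive cover(d,g) via R1 from cover(d,e), cover(e,g)
round 3: derive cover(e,a) via R1 from cover(e,g), cover(g,a)
round 3: derive cover(e,b) via R1 from cover(e,g), cover(g,b)
round 3: derive cover(e,d) via R1 from cover(e,g), cover(g,d)
round 3: derive cover(e,e) via R1 from cover(e,g), cover(g,e)
round 3: derive cover(e,i) via R1 from cover(e,g), cover(g,i)
round 3: derive cover(g,g) via R1 from cover(g,e), cover(e,g)
round 3: derive cover(g,j) via R1 from cover(g,d), cover(d,j)
round 3: derive cover(h,a) via R1 from cover(h,g), cover(g,a)
round 3: derive cover(h,b) via R1 from cover(h,g), cover(g,b)
round 3: derive cover(h,d) via R1 from cover(h,g), cover(g,d)
round 3: derive cover(h,i) via R1 from cover(h,g), cover(g,i)
round 3: derive cover(i,g) via R1 from cover(i,e), cover(e,g)
round 3: derive cover(i,j) via R1 from cover(i,d), cover(d,j)
round 3: derive cover(j,a) via R1 from cover(j,d), cover(d,a)
round 3: derive cover(j,b) via R1 from cover(j,d), cover(d,b)
round 3: derive cover(j,e) via R1 from cover(j,d), cover(d,e)
round 3: derive cover(j,j) via R1 from cover(j,d), cover(d,j)

cover(i,a)  [via R1]
  cover(i,d)  [via R0]
    blue(i,d)  [fact]
  cover(d,a)  [via R0]
    blue(d,a)  [fact]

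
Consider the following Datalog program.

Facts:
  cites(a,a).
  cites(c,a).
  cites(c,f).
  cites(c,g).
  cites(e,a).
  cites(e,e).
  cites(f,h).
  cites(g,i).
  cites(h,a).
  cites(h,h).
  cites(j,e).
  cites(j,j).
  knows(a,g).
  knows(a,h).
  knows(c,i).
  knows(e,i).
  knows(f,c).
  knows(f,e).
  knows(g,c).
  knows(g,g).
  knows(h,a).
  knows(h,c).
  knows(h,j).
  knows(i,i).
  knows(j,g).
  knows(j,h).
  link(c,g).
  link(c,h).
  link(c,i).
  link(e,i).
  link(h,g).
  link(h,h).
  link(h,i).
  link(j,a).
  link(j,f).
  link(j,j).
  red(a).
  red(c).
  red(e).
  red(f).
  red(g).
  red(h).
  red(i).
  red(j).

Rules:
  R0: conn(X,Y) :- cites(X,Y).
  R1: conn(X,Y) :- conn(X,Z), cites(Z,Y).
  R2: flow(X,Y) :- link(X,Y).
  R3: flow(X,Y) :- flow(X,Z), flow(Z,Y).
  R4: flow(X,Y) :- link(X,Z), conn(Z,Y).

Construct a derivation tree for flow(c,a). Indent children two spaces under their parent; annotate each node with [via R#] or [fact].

round 1: derive conn(a,a) via R0 from cites(a,a)
round 1: derive conn(c,a) via R0 from cites(c,a)
round 1: derive conn(c,f) via R0 from cites(c,f)
round 1: derive conn(c,g) via R0 from cites(c,g)
round 1: derive conn(e,a) via R0 from cites(e,a)
round 1: derive conn(e,e) via R0 from cites(e,e)
round 1: derive conn(f,h) via R0 from cites(f,h)
round 1: derive conn(g,i) via R0 from cites(g,i)
round 1: derive conn(h,a) via R0 from cites(h,a)
round 1: derive conn(h,h) via R0 from cites(h,h)
round 1: derive conn(j,e) via R0 from cites(j,e)
round 1: derive conn(j,j) via R0 from cites(j,j)
round 1: derive flow(c,g) via R2 from link(c,g)
round 1: derive flow(c,h) via R2 from link(c,h)
round 1: derive flow(c,i) via R2 from link(c,i)
round 1: derive flow(e,i) via R2 from link(e,i)
round 1: derive flow(h,g) via R2 from link(h,g)
round 1: derive flow(h,h) via R2 from link(h,h)
round 1: derive flow(h,i) via R2 from link(h,i)
round 1: derive flow(j,a) via R2 from link(j,a)
round 1: derive flow(j,f) via R2 from link(j,f)
round 1: derive flow(j,j) via R2 from link(j,j)
round 2: derive conn(c,h) via R1 from conn(c,f), cites(f,h)
round 2: derive conn(c,i) via R1 from conn(c,g), cites(g,i)
round 2: derive conn(f,a) via R1 from conn(f,h), cites(h,a)
round 2: derive conn(j,a) via R1 from conn(j,e), cites(e,a)
round 2: derive flow(c,a) via R4 from link(c,h), conn(h,a)
round 2: derive flow(h,a) via R4 from link(h,h), conn(h,a)
round 2: derive flow(j,e) via R4 from link(j,j), conn(j,e)
round 2: derive flow(j,h) via R4 from link(j,f), conn(f,h)
round 3: derive flow(j,g) via R3 from flow(j,h), flow(h,g)
round 3: derive flow(j,i) via R3 from flow(j,e), flow(e,i)

flow(c,a)  [via R4]
  link(c,h)  [fact]
  conn(h,a)  [via R0]
    cites(h,a)  [fact]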